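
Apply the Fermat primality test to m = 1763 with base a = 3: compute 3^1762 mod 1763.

3^1 ≡ 3 (mod 1763)
3^2 ≡ 3^2 = 9 ≡ 9 (mod 1763)
3^4 ≡ 9^2 = 81 ≡ 81 (mod 1763)
3^8 ≡ 81^2 = 6561 ≡ 1272 (mod 1763)
3^16 ≡ 1272^2 = 1617984 ≡ 1313 (mod 1763)
3^32 ≡ 1313^2 = 1723969 ≡ 1518 (mod 1763)
3^64 ≡ 1518^2 = 2304324 ≡ 83 (mod 1763)
3^128 ≡ 83^2 = 6889 ≡ 1600 (mod 1763)
3^256 ≡ 1600^2 = 2560000 ≡ 124 (mod 1763)
3^512 ≡ 124^2 = 15376 ≡ 1272 (mod 1763)
3^1024 ≡ 1272^2 = 1617984 ≡ 1313 (mod 1763)
1762 = 1024 + 512 + 128 + 64 + 32 + 2 in binary powers of 2.
So 3^1762 ≡ 1313 · 1272 · 1600 · 83 · 1518 · 9 ≡ 583 (mod 1763).
Since 583 ≠ 1, base 3 is a Fermat witness: 1763 is composite.

583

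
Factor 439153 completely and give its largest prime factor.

83

439153 = 11 · 39923
39923 = 13 · 3071
3071 = 37 · 83
83 is prime.
So 439153 = 11 · 13 · 37 · 83; the largest prime factor is 83.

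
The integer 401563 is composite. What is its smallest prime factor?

401563 is odd.
Digit sum 19, not divisible by 3.
Ends in 3: not divisible by 5.
7: 401563 = 7·57366 + 1
11: 401563 = 11·36505 + 8
13: 401563 = 13·30889 + 6
17: 401563 = 17·23621 + 6
19: 401563 = 19·21134 + 17
23: 401563 = 23·17459 + 6
29: 401563 = 29·13847

29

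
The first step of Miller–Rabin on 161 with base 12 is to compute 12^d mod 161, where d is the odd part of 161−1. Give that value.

161 − 1 = 160 = 2^5 · 5, so d = 5.
12^1 ≡ 12 (mod 161)
12^2 ≡ 12^2 = 144 ≡ 144 (mod 161)
12^4 ≡ 144^2 = 20736 ≡ 128 (mod 161)
5 = 4 + 1 in binary powers of 2.
So 12^5 ≡ 128 · 12 ≡ 87 (mod 161).
Squaring chain: 87 → 2 → 4 → 16 → 95; never reaches −1, so base 12 is a Miller–Rabin witness that 161 is composite.

87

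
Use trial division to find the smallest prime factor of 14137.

14137 is odd.
Digit sum 16, not divisible by 3.
Ends in 7: not divisible by 5.
7: 14137 = 7·2019 + 4
11: 14137 = 11·1285 + 2
13: 14137 = 13·1087 + 6
17: 14137 = 17·831 + 10
19: 14137 = 19·744 + 1
23: 14137 = 23·614 + 15
29: 14137 = 29·487 + 14
31: 14137 = 31·456 + 1
37: 14137 = 37·382 + 3
41: 14137 = 41·344 + 33
43: 14137 = 43·328 + 33
47: 14137 = 47·300 + 37
53: 14137 = 53·266 + 39
59: 14137 = 59·239 + 36
61: 14137 = 61·231 + 46
67: 14137 = 67·211

67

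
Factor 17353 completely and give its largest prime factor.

67

17353 = 7 · 2479
2479 = 37 · 67
67 is prime.
So 17353 = 7 · 37 · 67; the largest prime factor is 67.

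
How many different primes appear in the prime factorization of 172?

172 = 2^2 · 43
172 = 2^2 · 43, which has 2 distinct prime factors.

2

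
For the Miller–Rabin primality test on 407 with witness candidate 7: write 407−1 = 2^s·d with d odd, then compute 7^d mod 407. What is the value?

407 − 1 = 406 = 2^1 · 203, so d = 203.
7^1 ≡ 7 (mod 407)
7^2 ≡ 7^2 = 49 ≡ 49 (mod 407)
7^4 ≡ 49^2 = 2401 ≡ 366 (mod 407)
7^8 ≡ 366^2 = 133956 ≡ 53 (mod 407)
7^16 ≡ 53^2 = 2809 ≡ 367 (mod 407)
7^32 ≡ 367^2 = 134689 ≡ 379 (mod 407)
7^64 ≡ 379^2 = 143641 ≡ 377 (mod 407)
7^128 ≡ 377^2 = 142129 ≡ 86 (mod 407)
203 = 128 + 64 + 8 + 2 + 1 in binary powers of 2.
So 7^203 ≡ 86 · 377 · 53 · 49 · 7 ≡ 46 (mod 407).
Squaring chain: 46; never reaches −1, so base 7 is a Miller–Rabin witness that 407 is composite.

46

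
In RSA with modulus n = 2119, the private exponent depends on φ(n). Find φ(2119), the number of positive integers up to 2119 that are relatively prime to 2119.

1944

Factor: 2119 = 13 · 163.
φ(2119) = (13−1) · (163−1) = 12 · 162 = 1944.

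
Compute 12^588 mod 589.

39

12^1 ≡ 12 (mod 589)
12^2 ≡ 12^2 = 144 ≡ 144 (mod 589)
12^4 ≡ 144^2 = 20736 ≡ 121 (mod 589)
12^8 ≡ 121^2 = 14641 ≡ 505 (mod 589)
12^16 ≡ 505^2 = 255025 ≡ 577 (mod 589)
12^32 ≡ 577^2 = 332929 ≡ 144 (mod 589)
12^64 ≡ 144^2 = 20736 ≡ 121 (mod 589)
12^128 ≡ 121^2 = 14641 ≡ 505 (mod 589)
12^256 ≡ 505^2 = 255025 ≡ 577 (mod 589)
12^512 ≡ 577^2 = 332929 ≡ 144 (mod 589)
588 = 512 + 64 + 8 + 4 in binary powers of 2.
So 12^588 ≡ 144 · 121 · 505 · 121 ≡ 39 (mod 589).
Since 39 ≠ 1, base 12 is a Fermat witness: 589 is composite.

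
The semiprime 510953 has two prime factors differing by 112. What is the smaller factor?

Since p = q + 112, we have 510953 = q(q + 112), so q² + 112q − 510953 = 0.
Discriminant: 112² + 4·510953 = 12544 + 2043812 = 2056356; √2056356 = 1434.
q = (−112 + 1434)/2 = 661, and p = q + 112 = 773.
Check: 661 · 773 = 510953.

661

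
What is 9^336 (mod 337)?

9^1 ≡ 9 (mod 337)
9^2 ≡ 9^2 = 81 ≡ 81 (mod 337)
9^4 ≡ 81^2 = 6561 ≡ 158 (mod 337)
9^8 ≡ 158^2 = 24964 ≡ 26 (mod 337)
9^16 ≡ 26^2 = 676 ≡ 2 (mod 337)
9^32 ≡ 2^2 = 4 ≡ 4 (mod 337)
9^64 ≡ 4^2 = 16 ≡ 16 (mod 337)
9^128 ≡ 16^2 = 256 ≡ 256 (mod 337)
9^256 ≡ 256^2 = 65536 ≡ 158 (mod 337)
336 = 256 + 64 + 16 in binary powers of 2.
So 9^336 ≡ 158 · 16 · 2 ≡ 1 (mod 337).
Since the result is 1, base 9 gives no evidence that 337 is composite.

1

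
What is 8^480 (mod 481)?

1

8^1 ≡ 8 (mod 481)
8^2 ≡ 8^2 = 64 ≡ 64 (mod 481)
8^4 ≡ 64^2 = 4096 ≡ 248 (mod 481)
8^8 ≡ 248^2 = 61504 ≡ 417 (mod 481)
8^16 ≡ 417^2 = 173889 ≡ 248 (mod 481)
8^32 ≡ 248^2 = 61504 ≡ 417 (mod 481)
8^64 ≡ 417^2 = 173889 ≡ 248 (mod 481)
8^128 ≡ 248^2 = 61504 ≡ 417 (mod 481)
8^256 ≡ 417^2 = 173889 ≡ 248 (mod 481)
480 = 256 + 128 + 64 + 32 in binary powers of 2.
So 8^480 ≡ 248 · 417 · 248 · 417 ≡ 1 (mod 481).
Since the result is 1, base 8 gives no evidence that 481 is composite.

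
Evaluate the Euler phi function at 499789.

477456

Factor: 499789 = 43 · 59 · 197.
φ(499789) = (43−1) · (59−1) · (197−1) = 42 · 58 · 196 = 477456.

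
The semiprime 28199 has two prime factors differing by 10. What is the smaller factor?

Since p = q + 10, we have 28199 = q(q + 10), so q² + 10q − 28199 = 0.
Discriminant: 10² + 4·28199 = 100 + 112796 = 112896; √112896 = 336.
q = (−10 + 336)/2 = 163, and p = q + 10 = 173.
Check: 163 · 173 = 28199.

163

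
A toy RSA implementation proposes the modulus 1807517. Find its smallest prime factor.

1807517 is odd.
Digit sum 29, not divisible by 3.
Ends in 7: not divisible by 5.
7: 1807517 = 7·258216 + 5
11: 1807517 = 11·164319 + 8
13: 1807517 = 13·139039 + 10
17: 1807517 = 17·106324 + 9
19: 1807517 = 19·95132 + 9
23: 1807517 = 23·78587 + 16
29: 1807517 = 29·62328 + 5
31: 1807517 = 31·58307

31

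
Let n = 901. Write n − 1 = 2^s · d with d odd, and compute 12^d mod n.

901 − 1 = 900 = 2^2 · 225, so d = 225.
12^1 ≡ 12 (mod 901)
12^2 ≡ 12^2 = 144 ≡ 144 (mod 901)
12^4 ≡ 144^2 = 20736 ≡ 13 (mod 901)
12^8 ≡ 13^2 = 169 ≡ 169 (mod 901)
12^16 ≡ 169^2 = 28561 ≡ 630 (mod 901)
12^32 ≡ 630^2 = 396900 ≡ 460 (mod 901)
12^64 ≡ 460^2 = 211600 ≡ 766 (mod 901)
12^128 ≡ 766^2 = 586756 ≡ 205 (mod 901)
225 = 128 + 64 + 32 + 1 in binary powers of 2.
So 12^225 ≡ 205 · 766 · 460 · 12 ≡ 352 (mod 901).
Squaring chain: 352 → 467; never reaches −1, so base 12 is a Miller–Rabin witness that 901 is composite.

352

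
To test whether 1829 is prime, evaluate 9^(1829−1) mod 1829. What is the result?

9^1 ≡ 9 (mod 1829)
9^2 ≡ 9^2 = 81 ≡ 81 (mod 1829)
9^4 ≡ 81^2 = 6561 ≡ 1074 (mod 1829)
9^8 ≡ 1074^2 = 1153476 ≡ 1206 (mod 1829)
9^16 ≡ 1206^2 = 1454436 ≡ 381 (mod 1829)
9^32 ≡ 381^2 = 145161 ≡ 670 (mod 1829)
9^64 ≡ 670^2 = 448900 ≡ 795 (mod 1829)
9^128 ≡ 795^2 = 632025 ≡ 1020 (mod 1829)
9^256 ≡ 1020^2 = 1040400 ≡ 1528 (mod 1829)
9^512 ≡ 1528^2 = 2334784 ≡ 980 (mod 1829)
9^1024 ≡ 980^2 = 960400 ≡ 175 (mod 1829)
1828 = 1024 + 512 + 256 + 32 + 4 in binary powers of 2.
So 9^1828 ≡ 175 · 980 · 1528 · 670 · 1074 ≡ 1661 (mod 1829).
Since 1661 ≠ 1, base 9 is a Fermat witness: 1829 is composite.

1661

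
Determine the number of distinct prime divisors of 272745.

5

272745 = 3^2 · 30305
30305 = 5 · 6061
6061 = 11 · 551
551 = 19 · 29
272745 = 3^2 · 5 · 11 · 19 · 29, which has 5 distinct prime factors.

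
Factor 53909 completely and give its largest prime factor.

53909 = 31 · 1739
1739 = 37 · 47
47 is prime.
So 53909 = 31 · 37 · 47; the largest prime factor is 47.

47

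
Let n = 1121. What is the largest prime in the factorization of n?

59

1121 = 19 · 59
59 is prime.
So 1121 = 19 · 59; the largest prime factor is 59.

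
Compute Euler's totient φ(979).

Factor: 979 = 11 · 89.
φ(979) = (11−1) · (89−1) = 10 · 88 = 880.

880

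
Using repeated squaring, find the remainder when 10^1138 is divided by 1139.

508

10^1 ≡ 10 (mod 1139)
10^2 ≡ 10^2 = 100 ≡ 100 (mod 1139)
10^4 ≡ 100^2 = 10000 ≡ 888 (mod 1139)
10^8 ≡ 888^2 = 788544 ≡ 356 (mod 1139)
10^16 ≡ 356^2 = 126736 ≡ 307 (mod 1139)
10^32 ≡ 307^2 = 94249 ≡ 851 (mod 1139)
10^64 ≡ 851^2 = 724201 ≡ 936 (mod 1139)
10^128 ≡ 936^2 = 876096 ≡ 205 (mod 1139)
10^256 ≡ 205^2 = 42025 ≡ 1021 (mod 1139)
10^512 ≡ 1021^2 = 1042441 ≡ 256 (mod 1139)
10^1024 ≡ 256^2 = 65536 ≡ 613 (mod 1139)
1138 = 1024 + 64 + 32 + 16 + 2 in binary powers of 2.
So 10^1138 ≡ 613 · 936 · 851 · 307 · 100 ≡ 508 (mod 1139).
Since 508 ≠ 1, base 10 is a Fermat witness: 1139 is composite.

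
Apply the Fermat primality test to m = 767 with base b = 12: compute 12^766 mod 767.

12^1 ≡ 12 (mod 767)
12^2 ≡ 12^2 = 144 ≡ 144 (mod 767)
12^4 ≡ 144^2 = 20736 ≡ 27 (mod 767)
12^8 ≡ 27^2 = 729 ≡ 729 (mod 767)
12^16 ≡ 729^2 = 531441 ≡ 677 (mod 767)
12^32 ≡ 677^2 = 458329 ≡ 430 (mod 767)
12^64 ≡ 430^2 = 184900 ≡ 53 (mod 767)
12^128 ≡ 53^2 = 2809 ≡ 508 (mod 767)
12^256 ≡ 508^2 = 258064 ≡ 352 (mod 767)
12^512 ≡ 352^2 = 123904 ≡ 417 (mod 767)
766 = 512 + 128 + 64 + 32 + 16 + 8 + 4 + 2 in binary powers of 2.
So 12^766 ≡ 417 · 508 · 53 · 430 · 677 · 729 · 27 · 144 ≡ 508 (mod 767).
Since 508 ≠ 1, base 12 is a Fermat witness: 767 is composite.

508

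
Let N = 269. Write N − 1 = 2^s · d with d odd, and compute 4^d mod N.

268

269 − 1 = 268 = 2^2 · 67, so d = 67.
4^1 ≡ 4 (mod 269)
4^2 ≡ 4^2 = 16 ≡ 16 (mod 269)
4^4 ≡ 16^2 = 256 ≡ 256 (mod 269)
4^8 ≡ 256^2 = 65536 ≡ 169 (mod 269)
4^16 ≡ 169^2 = 28561 ≡ 47 (mod 269)
4^32 ≡ 47^2 = 2209 ≡ 57 (mod 269)
4^64 ≡ 57^2 = 3249 ≡ 21 (mod 269)
67 = 64 + 2 + 1 in binary powers of 2.
So 4^67 ≡ 21 · 16 · 4 ≡ 268 (mod 269).
Since 4^d ≡ 268 (mod 269), base 4 does not prove 269 composite.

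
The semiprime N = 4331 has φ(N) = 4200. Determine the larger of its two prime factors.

71

φ(n) = (p−1)(q−1) = n − (p+q) + 1, so p + q = 4331 − 4200 + 1 = 132.
p and q are the roots of t² − 132t + 4331 = 0.
Discriminant: 132² − 4·4331 = 17424 − 17324 = 100; √100 = 10.
q = (132 − 10)/2 = 61, p = (132 + 10)/2 = 71.
Check: 61 · 71 = 4331.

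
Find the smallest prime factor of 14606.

2

14606 is even: 2 divides it.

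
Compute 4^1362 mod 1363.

836

4^1 ≡ 4 (mod 1363)
4^2 ≡ 4^2 = 16 ≡ 16 (mod 1363)
4^4 ≡ 16^2 = 256 ≡ 256 (mod 1363)
4^8 ≡ 256^2 = 65536 ≡ 112 (mod 1363)
4^16 ≡ 112^2 = 12544 ≡ 277 (mod 1363)
4^32 ≡ 277^2 = 76729 ≡ 401 (mod 1363)
4^64 ≡ 401^2 = 160801 ≡ 1330 (mod 1363)
4^128 ≡ 1330^2 = 1768900 ≡ 1089 (mod 1363)
4^256 ≡ 1089^2 = 1185921 ≡ 111 (mod 1363)
4^512 ≡ 111^2 = 12321 ≡ 54 (mod 1363)
4^1024 ≡ 54^2 = 2916 ≡ 190 (mod 1363)
1362 = 1024 + 256 + 64 + 16 + 2 in binary powers of 2.
So 4^1362 ≡ 190 · 111 · 1330 · 277 · 16 ≡ 836 (mod 1363).
Since 836 ≠ 1, base 4 is a Fermat witness: 1363 is composite.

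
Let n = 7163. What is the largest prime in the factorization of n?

29

7163 = 13 · 551
551 = 19 · 29
29 is prime.
So 7163 = 13 · 19 · 29; the largest prime factor is 29.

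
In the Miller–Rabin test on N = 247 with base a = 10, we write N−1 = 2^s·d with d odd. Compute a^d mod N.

247 − 1 = 246 = 2^1 · 123, so d = 123.
10^1 ≡ 10 (mod 247)
10^2 ≡ 10^2 = 100 ≡ 100 (mod 247)
10^4 ≡ 100^2 = 10000 ≡ 120 (mod 247)
10^8 ≡ 120^2 = 14400 ≡ 74 (mod 247)
10^16 ≡ 74^2 = 5476 ≡ 42 (mod 247)
10^32 ≡ 42^2 = 1764 ≡ 35 (mod 247)
10^64 ≡ 35^2 = 1225 ≡ 237 (mod 247)
123 = 64 + 32 + 16 + 8 + 2 + 1 in binary powers of 2.
So 10^123 ≡ 237 · 35 · 42 · 74 · 100 · 10 ≡ 103 (mod 247).
Squaring chain: 103; never reaches −1, so base 10 is a Miller–Rabin witness that 247 is composite.

103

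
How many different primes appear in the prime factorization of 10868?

4

10868 = 2^2 · 2717
2717 = 11 · 247
247 = 13 · 19
10868 = 2^2 · 11 · 13 · 19, which has 4 distinct prime factors.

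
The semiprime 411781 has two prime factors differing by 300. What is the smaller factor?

Since p = q + 300, we have 411781 = q(q + 300), so q² + 300q − 411781 = 0.
Discriminant: 300² + 4·411781 = 90000 + 1647124 = 1737124; √1737124 = 1318.
q = (−300 + 1318)/2 = 509, and p = q + 300 = 809.
Check: 509 · 809 = 411781.

509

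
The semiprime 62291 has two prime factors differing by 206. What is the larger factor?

373

Since p = q + 206, we have 62291 = q(q + 206), so q² + 206q − 62291 = 0.
Discriminant: 206² + 4·62291 = 42436 + 249164 = 291600; √291600 = 540.
q = (−206 + 540)/2 = 167, and p = q + 206 = 373.
Check: 167 · 373 = 62291.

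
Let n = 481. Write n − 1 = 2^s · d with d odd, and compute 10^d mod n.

38

481 − 1 = 480 = 2^5 · 15, so d = 15.
10^1 ≡ 10 (mod 481)
10^2 ≡ 10^2 = 100 ≡ 100 (mod 481)
10^4 ≡ 100^2 = 10000 ≡ 380 (mod 481)
10^8 ≡ 380^2 = 144400 ≡ 100 (mod 481)
15 = 8 + 4 + 2 + 1 in binary powers of 2.
So 10^15 ≡ 100 · 380 · 100 · 10 ≡ 38 (mod 481).
Squaring chain: 38 → 1 → 1 → 1 → 1; never reaches −1, so base 10 is a Miller–Rabin witness that 481 is composite.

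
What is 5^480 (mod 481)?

5^1 ≡ 5 (mod 481)
5^2 ≡ 5^2 = 25 ≡ 25 (mod 481)
5^4 ≡ 25^2 = 625 ≡ 144 (mod 481)
5^8 ≡ 144^2 = 20736 ≡ 53 (mod 481)
5^16 ≡ 53^2 = 2809 ≡ 404 (mod 481)
5^32 ≡ 404^2 = 163216 ≡ 157 (mod 481)
5^64 ≡ 157^2 = 24649 ≡ 118 (mod 481)
5^128 ≡ 118^2 = 13924 ≡ 456 (mod 481)
5^256 ≡ 456^2 = 207936 ≡ 144 (mod 481)
480 = 256 + 128 + 64 + 32 in binary powers of 2.
So 5^480 ≡ 144 · 456 · 118 · 157 ≡ 417 (mod 481).
Since 417 ≠ 1, base 5 is a Fermat witness: 481 is composite.

417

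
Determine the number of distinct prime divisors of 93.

93 = 3 · 31
93 = 3 · 31, which has 2 distinct prime factors.

2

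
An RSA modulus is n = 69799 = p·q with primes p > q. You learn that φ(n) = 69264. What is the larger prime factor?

φ(n) = (p−1)(q−1) = n − (p+q) + 1, so p + q = 69799 − 69264 + 1 = 536.
p and q are the roots of t² − 536t + 69799 = 0.
Discriminant: 536² − 4·69799 = 287296 − 279196 = 8100; √8100 = 90.
q = (536 − 90)/2 = 223, p = (536 + 90)/2 = 313.
Check: 223 · 313 = 69799.

313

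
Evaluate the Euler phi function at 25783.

22968

Factor: 25783 = 19 · 23 · 59.
φ(25783) = (19−1) · (23−1) · (59−1) = 18 · 22 · 58 = 22968.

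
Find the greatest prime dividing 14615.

14615 = 5 · 2923
2923 = 37 · 79
79 is prime.
So 14615 = 5 · 37 · 79; the largest prime factor is 79.

79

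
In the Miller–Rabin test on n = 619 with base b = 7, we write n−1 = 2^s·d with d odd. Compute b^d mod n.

619 − 1 = 618 = 2^1 · 309, so d = 309.
7^1 ≡ 7 (mod 619)
7^2 ≡ 7^2 = 49 ≡ 49 (mod 619)
7^4 ≡ 49^2 = 2401 ≡ 544 (mod 619)
7^8 ≡ 544^2 = 295936 ≡ 54 (mod 619)
7^16 ≡ 54^2 = 2916 ≡ 440 (mod 619)
7^32 ≡ 440^2 = 193600 ≡ 472 (mod 619)
7^64 ≡ 472^2 = 222784 ≡ 563 (mod 619)
7^128 ≡ 563^2 = 316969 ≡ 41 (mod 619)
7^256 ≡ 41^2 = 1681 ≡ 443 (mod 619)
309 = 256 + 32 + 16 + 4 + 1 in binary powers of 2.
So 7^309 ≡ 443 · 472 · 440 · 544 · 7 ≡ 1 (mod 619).
Since 7^d ≡ 1 (mod 619), base 7 does not prove 619 composite.

1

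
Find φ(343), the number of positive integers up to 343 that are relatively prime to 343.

294

Factor: 343 = 7^3.
φ(343) = 7^2·(7−1) = 294.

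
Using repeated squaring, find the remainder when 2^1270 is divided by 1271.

2^1 ≡ 2 (mod 1271)
2^2 ≡ 2^2 = 4 ≡ 4 (mod 1271)
2^4 ≡ 4^2 = 16 ≡ 16 (mod 1271)
2^8 ≡ 16^2 = 256 ≡ 256 (mod 1271)
2^16 ≡ 256^2 = 65536 ≡ 715 (mod 1271)
2^32 ≡ 715^2 = 511225 ≡ 283 (mod 1271)
2^64 ≡ 283^2 = 80089 ≡ 16 (mod 1271)
2^128 ≡ 16^2 = 256 ≡ 256 (mod 1271)
2^256 ≡ 256^2 = 65536 ≡ 715 (mod 1271)
2^512 ≡ 715^2 = 511225 ≡ 283 (mod 1271)
2^1024 ≡ 283^2 = 80089 ≡ 16 (mod 1271)
1270 = 1024 + 128 + 64 + 32 + 16 + 4 + 2 in binary powers of 2.
So 2^1270 ≡ 16 · 256 · 16 · 283 · 715 · 16 · 4 ≡ 1024 (mod 1271).
Since 1024 ≠ 1, base 2 is a Fermat witness: 1271 is composite.

1024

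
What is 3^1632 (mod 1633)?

3^1 ≡ 3 (mod 1633)
3^2 ≡ 3^2 = 9 ≡ 9 (mod 1633)
3^4 ≡ 9^2 = 81 ≡ 81 (mod 1633)
3^8 ≡ 81^2 = 6561 ≡ 29 (mod 1633)
3^16 ≡ 29^2 = 841 ≡ 841 (mod 1633)
3^32 ≡ 841^2 = 707281 ≡ 192 (mod 1633)
3^64 ≡ 192^2 = 36864 ≡ 938 (mod 1633)
3^128 ≡ 938^2 = 879844 ≡ 1290 (mod 1633)
3^256 ≡ 1290^2 = 1664100 ≡ 73 (mod 1633)
3^512 ≡ 73^2 = 5329 ≡ 430 (mod 1633)
3^1024 ≡ 430^2 = 184900 ≡ 371 (mod 1633)
1632 = 1024 + 512 + 64 + 32 in binary powers of 2.
So 3^1632 ≡ 371 · 430 · 938 · 192 ≡ 288 (mod 1633).
Since 288 ≠ 1, base 3 is a Fermat witness: 1633 is composite.

288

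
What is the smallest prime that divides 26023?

26023 is odd.
Digit sum 13, not divisible by 3.
Ends in 3: not divisible by 5.
7: 26023 = 7·3717 + 4
11: 26023 = 11·2365 + 8
13: 26023 = 13·2001 + 10
17: 26023 = 17·1530 + 13
19: 26023 = 19·1369 + 12
23: 26023 = 23·1131 + 10
29: 26023 = 29·897 + 10
31: 26023 = 31·839 + 14
37: 26023 = 37·703 + 12
41: 26023 = 41·634 + 29
43: 26023 = 43·605 + 8
47: 26023 = 47·553 + 32
53: 26023 = 53·491

53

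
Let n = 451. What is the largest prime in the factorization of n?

41

451 = 11 · 41
41 is prime.
So 451 = 11 · 41; the largest prime factor is 41.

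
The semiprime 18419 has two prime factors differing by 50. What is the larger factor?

Since p = q + 50, we have 18419 = q(q + 50), so q² + 50q − 18419 = 0.
Discriminant: 50² + 4·18419 = 2500 + 73676 = 76176; √76176 = 276.
q = (−50 + 276)/2 = 113, and p = q + 50 = 163.
Check: 113 · 163 = 18419.

163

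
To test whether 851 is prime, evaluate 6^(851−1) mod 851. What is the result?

6^1 ≡ 6 (mod 851)
6^2 ≡ 6^2 = 36 ≡ 36 (mod 851)
6^4 ≡ 36^2 = 1296 ≡ 445 (mod 851)
6^8 ≡ 445^2 = 198025 ≡ 593 (mod 851)
6^16 ≡ 593^2 = 351649 ≡ 186 (mod 851)
6^32 ≡ 186^2 = 34596 ≡ 556 (mod 851)
6^64 ≡ 556^2 = 309136 ≡ 223 (mod 851)
6^128 ≡ 223^2 = 49729 ≡ 371 (mod 851)
6^256 ≡ 371^2 = 137641 ≡ 630 (mod 851)
6^512 ≡ 630^2 = 396900 ≡ 334 (mod 851)
850 = 512 + 256 + 64 + 16 + 2 in binary powers of 2.
So 6^850 ≡ 334 · 630 · 223 · 186 · 36 ≡ 147 (mod 851).
Since 147 ≠ 1, base 6 is a Fermat witness: 851 is composite.

147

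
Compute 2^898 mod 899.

845

2^1 ≡ 2 (mod 899)
2^2 ≡ 2^2 = 4 ≡ 4 (mod 899)
2^4 ≡ 4^2 = 16 ≡ 16 (mod 899)
2^8 ≡ 16^2 = 256 ≡ 256 (mod 899)
2^16 ≡ 256^2 = 65536 ≡ 808 (mod 899)
2^32 ≡ 808^2 = 652864 ≡ 190 (mod 899)
2^64 ≡ 190^2 = 36100 ≡ 140 (mod 899)
2^128 ≡ 140^2 = 19600 ≡ 721 (mod 899)
2^256 ≡ 721^2 = 519841 ≡ 219 (mod 899)
2^512 ≡ 219^2 = 47961 ≡ 314 (mod 899)
898 = 512 + 256 + 128 + 2 in binary powers of 2.
So 2^898 ≡ 314 · 219 · 721 · 4 ≡ 845 (mod 899).
Since 845 ≠ 1, base 2 is a Fermat witness: 899 is composite.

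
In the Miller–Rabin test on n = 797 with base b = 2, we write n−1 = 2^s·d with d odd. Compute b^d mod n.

215

797 − 1 = 796 = 2^2 · 199, so d = 199.
2^1 ≡ 2 (mod 797)
2^2 ≡ 2^2 = 4 ≡ 4 (mod 797)
2^4 ≡ 4^2 = 16 ≡ 16 (mod 797)
2^8 ≡ 16^2 = 256 ≡ 256 (mod 797)
2^16 ≡ 256^2 = 65536 ≡ 182 (mod 797)
2^32 ≡ 182^2 = 33124 ≡ 447 (mod 797)
2^64 ≡ 447^2 = 199809 ≡ 559 (mod 797)
2^128 ≡ 559^2 = 312481 ≡ 57 (mod 797)
199 = 128 + 64 + 4 + 2 + 1 in binary powers of 2.
So 2^199 ≡ 57 · 559 · 16 · 4 · 2 ≡ 215 (mod 797).
Squaring chain: 215 → 796; reaches −1, so base 2 does not prove 797 composite.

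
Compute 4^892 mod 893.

61

4^1 ≡ 4 (mod 893)
4^2 ≡ 4^2 = 16 ≡ 16 (mod 893)
4^4 ≡ 16^2 = 256 ≡ 256 (mod 893)
4^8 ≡ 256^2 = 65536 ≡ 347 (mod 893)
4^16 ≡ 347^2 = 120409 ≡ 747 (mod 893)
4^32 ≡ 747^2 = 558009 ≡ 777 (mod 893)
4^64 ≡ 777^2 = 603729 ≡ 61 (mod 893)
4^128 ≡ 61^2 = 3721 ≡ 149 (mod 893)
4^256 ≡ 149^2 = 22201 ≡ 769 (mod 893)
4^512 ≡ 769^2 = 591361 ≡ 195 (mod 893)
892 = 512 + 256 + 64 + 32 + 16 + 8 + 4 in binary powers of 2.
So 4^892 ≡ 195 · 769 · 61 · 777 · 747 · 347 · 256 ≡ 61 (mod 893).
Since 61 ≠ 1, base 4 is a Fermat witness: 893 is composite.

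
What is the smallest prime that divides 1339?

1339 is odd.
Digit sum 16, not divisible by 3.
Ends in 9: not divisible by 5.
7: 1339 = 7·191 + 2
11: 1339 = 11·121 + 8
13: 1339 = 13·103

13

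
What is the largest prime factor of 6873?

6873 = 3 · 2291
2291 = 29 · 79
79 is prime.
So 6873 = 3 · 29 · 79; the largest prime factor is 79.

79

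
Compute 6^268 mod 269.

1

6^1 ≡ 6 (mod 269)
6^2 ≡ 6^2 = 36 ≡ 36 (mod 269)
6^4 ≡ 36^2 = 1296 ≡ 220 (mod 269)
6^8 ≡ 220^2 = 48400 ≡ 249 (mod 269)
6^16 ≡ 249^2 = 62001 ≡ 131 (mod 269)
6^32 ≡ 131^2 = 17161 ≡ 214 (mod 269)
6^64 ≡ 214^2 = 45796 ≡ 66 (mod 269)
6^128 ≡ 66^2 = 4356 ≡ 52 (mod 269)
6^256 ≡ 52^2 = 2704 ≡ 14 (mod 269)
268 = 256 + 8 + 4 in binary powers of 2.
So 6^268 ≡ 14 · 249 · 220 ≡ 1 (mod 269).
Since the result is 1, base 6 gives no evidence that 269 is composite.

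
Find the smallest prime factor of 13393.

59

13393 is odd.
Digit sum 19, not divisible by 3.
Ends in 3: not divisible by 5.
7: 13393 = 7·1913 + 2
11: 13393 = 11·1217 + 6
13: 13393 = 13·1030 + 3
17: 13393 = 17·787 + 14
19: 13393 = 19·704 + 17
23: 13393 = 23·582 + 7
29: 13393 = 29·461 + 24
31: 13393 = 31·432 + 1
37: 13393 = 37·361 + 36
41: 13393 = 41·326 + 27
43: 13393 = 43·311 + 20
47: 13393 = 47·284 + 45
53: 13393 = 53·252 + 37
59: 13393 = 59·227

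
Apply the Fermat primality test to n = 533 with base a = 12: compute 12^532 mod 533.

12^1 ≡ 12 (mod 533)
12^2 ≡ 12^2 = 144 ≡ 144 (mod 533)
12^4 ≡ 144^2 = 20736 ≡ 482 (mod 533)
12^8 ≡ 482^2 = 232324 ≡ 469 (mod 533)
12^16 ≡ 469^2 = 219961 ≡ 365 (mod 533)
12^32 ≡ 365^2 = 133225 ≡ 508 (mod 533)
12^64 ≡ 508^2 = 258064 ≡ 92 (mod 533)
12^128 ≡ 92^2 = 8464 ≡ 469 (mod 533)
12^256 ≡ 469^2 = 219961 ≡ 365 (mod 533)
12^512 ≡ 365^2 = 133225 ≡ 508 (mod 533)
532 = 512 + 16 + 4 in binary powers of 2.
So 12^532 ≡ 508 · 365 · 482 ≡ 66 (mod 533).
Since 66 ≠ 1, base 12 is a Fermat witness: 533 is composite.

66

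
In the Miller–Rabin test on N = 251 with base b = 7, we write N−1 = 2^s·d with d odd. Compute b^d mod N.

251 − 1 = 250 = 2^1 · 125, so d = 125.
7^1 ≡ 7 (mod 251)
7^2 ≡ 7^2 = 49 ≡ 49 (mod 251)
7^4 ≡ 49^2 = 2401 ≡ 142 (mod 251)
7^8 ≡ 142^2 = 20164 ≡ 84 (mod 251)
7^16 ≡ 84^2 = 7056 ≡ 28 (mod 251)
7^32 ≡ 28^2 = 784 ≡ 31 (mod 251)
7^64 ≡ 31^2 = 961 ≡ 208 (mod 251)
125 = 64 + 32 + 16 + 8 + 4 + 1 in binary powers of 2.
So 7^125 ≡ 208 · 31 · 28 · 84 · 142 · 7 ≡ 1 (mod 251).
Since 7^d ≡ 1 (mod 251), base 7 does not prove 251 composite.

1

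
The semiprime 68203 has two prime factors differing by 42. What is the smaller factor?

Since p = q + 42, we have 68203 = q(q + 42), so q² + 42q − 68203 = 0.
Discriminant: 42² + 4·68203 = 1764 + 272812 = 274576; √274576 = 524.
q = (−42 + 524)/2 = 241, and p = q + 42 = 283.
Check: 241 · 283 = 68203.

241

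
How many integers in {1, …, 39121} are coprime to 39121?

Factor: 39121 = 19 · 29 · 71.
φ(39121) = (19−1) · (29−1) · (71−1) = 18 · 28 · 70 = 35280.

35280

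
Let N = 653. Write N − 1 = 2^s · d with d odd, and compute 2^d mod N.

149

653 − 1 = 652 = 2^2 · 163, so d = 163.
2^1 ≡ 2 (mod 653)
2^2 ≡ 2^2 = 4 ≡ 4 (mod 653)
2^4 ≡ 4^2 = 16 ≡ 16 (mod 653)
2^8 ≡ 16^2 = 256 ≡ 256 (mod 653)
2^16 ≡ 256^2 = 65536 ≡ 236 (mod 653)
2^32 ≡ 236^2 = 55696 ≡ 191 (mod 653)
2^64 ≡ 191^2 = 36481 ≡ 566 (mod 653)
2^128 ≡ 566^2 = 320356 ≡ 386 (mod 653)
163 = 128 + 32 + 2 + 1 in binary powers of 2.
So 2^163 ≡ 386 · 191 · 4 · 2 ≡ 149 (mod 653).
Squaring chain: 149 → 652; reaches −1, so base 2 does not prove 653 composite.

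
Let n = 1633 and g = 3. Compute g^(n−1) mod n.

288

3^1 ≡ 3 (mod 1633)
3^2 ≡ 3^2 = 9 ≡ 9 (mod 1633)
3^4 ≡ 9^2 = 81 ≡ 81 (mod 1633)
3^8 ≡ 81^2 = 6561 ≡ 29 (mod 1633)
3^16 ≡ 29^2 = 841 ≡ 841 (mod 1633)
3^32 ≡ 841^2 = 707281 ≡ 192 (mod 1633)
3^64 ≡ 192^2 = 36864 ≡ 938 (mod 1633)
3^128 ≡ 938^2 = 879844 ≡ 1290 (mod 1633)
3^256 ≡ 1290^2 = 1664100 ≡ 73 (mod 1633)
3^512 ≡ 73^2 = 5329 ≡ 430 (mod 1633)
3^1024 ≡ 430^2 = 184900 ≡ 371 (mod 1633)
1632 = 1024 + 512 + 64 + 32 in binary powers of 2.
So 3^1632 ≡ 371 · 430 · 938 · 192 ≡ 288 (mod 1633).
Since 288 ≠ 1, base 3 is a Fermat witness: 1633 is composite.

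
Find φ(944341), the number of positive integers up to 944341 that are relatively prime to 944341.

913920

Factor: 944341 = 61 · 113 · 137.
φ(944341) = (61−1) · (113−1) · (137−1) = 60 · 112 · 136 = 913920.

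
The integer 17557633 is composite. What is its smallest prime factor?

17557633 is odd.
Digit sum 37, not divisible by 3.
Ends in 3: not divisible by 5.
7: 17557633 = 7·2508233 + 2
11: 17557633 = 11·1596148 + 5
13: 17557633 = 13·1350587 + 2
17: 17557633 = 17·1032801 + 16
19: 17557633 = 19·924085 + 18
23: 17557633 = 23·763375 + 8
29: 17557633 = 29·605435 + 18
31: 17557633 = 31·566375 + 8
37: 17557633 = 37·474530 + 23
41: 17557633 = 41·428234 + 39
43: 17557633 = 43·408317 + 2
47: 17557633 = 47·373566 + 31
53: 17557633 = 53·331276 + 5
59: 17557633 = 59·297587

59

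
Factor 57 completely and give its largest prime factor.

19

57 = 3 · 19
19 is prime.
So 57 = 3 · 19; the largest prime factor is 19.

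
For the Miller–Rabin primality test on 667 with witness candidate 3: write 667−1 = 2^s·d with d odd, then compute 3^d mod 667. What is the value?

667 − 1 = 666 = 2^1 · 333, so d = 333.
3^1 ≡ 3 (mod 667)
3^2 ≡ 3^2 = 9 ≡ 9 (mod 667)
3^4 ≡ 9^2 = 81 ≡ 81 (mod 667)
3^8 ≡ 81^2 = 6561 ≡ 558 (mod 667)
3^16 ≡ 558^2 = 311364 ≡ 542 (mod 667)
3^32 ≡ 542^2 = 293764 ≡ 284 (mod 667)
3^64 ≡ 284^2 = 80656 ≡ 616 (mod 667)
3^128 ≡ 616^2 = 379456 ≡ 600 (mod 667)
3^256 ≡ 600^2 = 360000 ≡ 487 (mod 667)
333 = 256 + 64 + 8 + 4 + 1 in binary powers of 2.
So 3^333 ≡ 487 · 616 · 558 · 81 · 3 ≡ 188 (mod 667).
Squaring chain: 188; never reaches −1, so base 3 is a Miller–Rabin witness that 667 is composite.

188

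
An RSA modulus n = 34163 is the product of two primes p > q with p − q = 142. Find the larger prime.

269

Since p = q + 142, we have 34163 = q(q + 142), so q² + 142q − 34163 = 0.
Discriminant: 142² + 4·34163 = 20164 + 136652 = 156816; √156816 = 396.
q = (−142 + 396)/2 = 127, and p = q + 142 = 269.
Check: 127 · 269 = 34163.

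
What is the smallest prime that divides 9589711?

97

9589711 is odd.
Digit sum 40, not divisible by 3.
Ends in 1: not divisible by 5.
7: 9589711 = 7·1369958 + 5
11: 9589711 = 11·871791 + 10
13: 9589711 = 13·737670 + 1
17: 9589711 = 17·564100 + 11
19: 9589711 = 19·504721 + 12
23: 9589711 = 23·416943 + 22
29: 9589711 = 29·330679 + 20
31: 9589711 = 31·309345 + 16
37: 9589711 = 37·259181 + 14
41: 9589711 = 41·233895 + 16
43: 9589711 = 43·223016 + 23
47: 9589711 = 47·204036 + 19
53: 9589711 = 53·180937 + 50
59: 9589711 = 59·162537 + 28
61: 9589711 = 61·157208 + 23
67: 9589711 = 67·143130 + 1
71: 9589711 = 71·135066 + 25
73: 9589711 = 73·131365 + 66
79: 9589711 = 79·121388 + 59
83: 9589711 = 83·115538 + 57
89: 9589711 = 89·107749 + 50
97: 9589711 = 97·98863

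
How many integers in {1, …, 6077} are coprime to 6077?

5916

Factor: 6077 = 59 · 103.
φ(6077) = (59−1) · (103−1) = 58 · 102 = 5916.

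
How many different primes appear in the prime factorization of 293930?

293930 = 2 · 146965
146965 = 5 · 29393
29393 = 7 · 4199
4199 = 13 · 323
323 = 17 · 19
293930 = 2 · 5 · 7 · 13 · 17 · 19, which has 6 distinct prime factors.

6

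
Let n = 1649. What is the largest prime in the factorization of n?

1649 = 17 · 97
97 is prime.
So 1649 = 17 · 97; the largest prime factor is 97.

97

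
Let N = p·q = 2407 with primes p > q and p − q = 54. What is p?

Since p = q + 54, we have 2407 = q(q + 54), so q² + 54q − 2407 = 0.
Discriminant: 54² + 4·2407 = 2916 + 9628 = 12544; √12544 = 112.
q = (−54 + 112)/2 = 29, and p = q + 54 = 83.
Check: 29 · 83 = 2407.

83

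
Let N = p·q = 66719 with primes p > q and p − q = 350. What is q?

Since p = q + 350, we have 66719 = q(q + 350), so q² + 350q − 66719 = 0.
Discriminant: 350² + 4·66719 = 122500 + 266876 = 389376; √389376 = 624.
q = (−350 + 624)/2 = 137, and p = q + 350 = 487.
Check: 137 · 487 = 66719.

137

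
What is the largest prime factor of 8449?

8449 = 7 · 1207
1207 = 17 · 71
71 is prime.
So 8449 = 7 · 17 · 71; the largest prime factor is 71.

71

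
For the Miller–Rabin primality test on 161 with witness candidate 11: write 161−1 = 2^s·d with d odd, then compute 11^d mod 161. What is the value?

51

161 − 1 = 160 = 2^5 · 5, so d = 5.
11^1 ≡ 11 (mod 161)
11^2 ≡ 11^2 = 121 ≡ 121 (mod 161)
11^4 ≡ 121^2 = 14641 ≡ 151 (mod 161)
5 = 4 + 1 in binary powers of 2.
So 11^5 ≡ 151 · 11 ≡ 51 (mod 161).
Squaring chain: 51 → 25 → 142 → 39 → 72; never reaches −1, so base 11 is a Miller–Rabin witness that 161 is composite.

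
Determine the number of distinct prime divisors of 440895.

6

440895 = 3 · 146965
146965 = 5 · 29393
29393 = 7 · 4199
4199 = 13 · 323
323 = 17 · 19
440895 = 3 · 5 · 7 · 13 · 17 · 19, which has 6 distinct prime factors.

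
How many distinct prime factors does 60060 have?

6

60060 = 2^2 · 15015
15015 = 3 · 5005
5005 = 5 · 1001
1001 = 7 · 143
143 = 11 · 13
60060 = 2^2 · 3 · 5 · 7 · 11 · 13, which has 6 distinct prime factors.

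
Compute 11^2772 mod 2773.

1933

11^1 ≡ 11 (mod 2773)
11^2 ≡ 11^2 = 121 ≡ 121 (mod 2773)
11^4 ≡ 121^2 = 14641 ≡ 776 (mod 2773)
11^8 ≡ 776^2 = 602176 ≡ 435 (mod 2773)
11^16 ≡ 435^2 = 189225 ≡ 661 (mod 2773)
11^32 ≡ 661^2 = 436921 ≡ 1560 (mod 2773)
11^64 ≡ 1560^2 = 2433600 ≡ 1679 (mod 2773)
11^128 ≡ 1679^2 = 2819041 ≡ 1673 (mod 2773)
11^256 ≡ 1673^2 = 2798929 ≡ 972 (mod 2773)
11^512 ≡ 972^2 = 944784 ≡ 1964 (mod 2773)
11^1024 ≡ 1964^2 = 3857296 ≡ 53 (mod 2773)
11^2048 ≡ 53^2 = 2809 ≡ 36 (mod 2773)
2772 = 2048 + 512 + 128 + 64 + 16 + 4 in binary powers of 2.
So 11^2772 ≡ 36 · 1964 · 1673 · 1679 · 661 · 776 ≡ 1933 (mod 2773).
Since 1933 ≠ 1, base 11 is a Fermat witness: 2773 is composite.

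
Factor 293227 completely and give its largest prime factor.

61

293227 = 11 · 26657
26657 = 19 · 1403
1403 = 23 · 61
61 is prime.
So 293227 = 11 · 19 · 23 · 61; the largest prime factor is 61.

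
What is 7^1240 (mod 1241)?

373

7^1 ≡ 7 (mod 1241)
7^2 ≡ 7^2 = 49 ≡ 49 (mod 1241)
7^4 ≡ 49^2 = 2401 ≡ 1160 (mod 1241)
7^8 ≡ 1160^2 = 1345600 ≡ 356 (mod 1241)
7^16 ≡ 356^2 = 126736 ≡ 154 (mod 1241)
7^32 ≡ 154^2 = 23716 ≡ 137 (mod 1241)
7^64 ≡ 137^2 = 18769 ≡ 154 (mod 1241)
7^128 ≡ 154^2 = 23716 ≡ 137 (mod 1241)
7^256 ≡ 137^2 = 18769 ≡ 154 (mod 1241)
7^512 ≡ 154^2 = 23716 ≡ 137 (mod 1241)
7^1024 ≡ 137^2 = 18769 ≡ 154 (mod 1241)
1240 = 1024 + 128 + 64 + 16 + 8 in binary powers of 2.
So 7^1240 ≡ 154 · 137 · 154 · 154 · 356 ≡ 373 (mod 1241).
Since 373 ≠ 1, base 7 is a Fermat witness: 1241 is composite.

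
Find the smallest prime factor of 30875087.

30875087 is odd.
Digit sum 38, not divisible by 3.
Ends in 7: not divisible by 5.
7: 30875087 = 7·4410726 + 5
11: 30875087 = 11·2806826 + 1
13: 30875087 = 13·2375006 + 9
17: 30875087 = 17·1816181 + 10
19: 30875087 = 19·1625004 + 11
23: 30875087 = 23·1342395 + 2
29: 30875087 = 29·1064658 + 5
31: 30875087 = 31·995970 + 17
37: 30875087 = 37·834461 + 30
41: 30875087 = 41·753050 + 37
43: 30875087 = 43·718025 + 12
47: 30875087 = 47·656916 + 35
53: 30875087 = 53·582548 + 43
59: 30875087 = 59·523306 + 33
61: 30875087 = 61·506148 + 59
67: 30875087 = 67·460822 + 13
71: 30875087 = 71·434860 + 27
73: 30875087 = 73·422946 + 29
79: 30875087 = 79·390823 + 70
83: 30875087 = 83·371989

83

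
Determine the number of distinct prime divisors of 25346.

4

25346 = 2 · 12673
12673 = 19 · 667
667 = 23 · 29
25346 = 2 · 19 · 23 · 29, which has 4 distinct prime factors.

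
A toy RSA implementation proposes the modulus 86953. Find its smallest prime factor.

89

86953 is odd.
Digit sum 31, not divisible by 3.
Ends in 3: not divisible by 5.
7: 86953 = 7·12421 + 6
11: 86953 = 11·7904 + 9
13: 86953 = 13·6688 + 9
17: 86953 = 17·5114 + 15
19: 86953 = 19·4576 + 9
23: 86953 = 23·3780 + 13
29: 86953 = 29·2998 + 11
31: 86953 = 31·2804 + 29
37: 86953 = 37·2350 + 3
41: 86953 = 41·2120 + 33
43: 86953 = 43·2022 + 7
47: 86953 = 47·1850 + 3
53: 86953 = 53·1640 + 33
59: 86953 = 59·1473 + 46
61: 86953 = 61·1425 + 28
67: 86953 = 67·1297 + 54
71: 86953 = 71·1224 + 49
73: 86953 = 73·1191 + 10
79: 86953 = 79·1100 + 53
83: 86953 = 83·1047 + 52
89: 86953 = 89·977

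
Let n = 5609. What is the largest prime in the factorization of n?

5609 = 71 · 79
79 is prime.
So 5609 = 71 · 79; the largest prime factor is 79.

79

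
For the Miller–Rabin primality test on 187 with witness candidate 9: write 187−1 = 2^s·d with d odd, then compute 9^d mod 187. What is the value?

187 − 1 = 186 = 2^1 · 93, so d = 93.
9^1 ≡ 9 (mod 187)
9^2 ≡ 9^2 = 81 ≡ 81 (mod 187)
9^4 ≡ 81^2 = 6561 ≡ 16 (mod 187)
9^8 ≡ 16^2 = 256 ≡ 69 (mod 187)
9^16 ≡ 69^2 = 4761 ≡ 86 (mod 187)
9^32 ≡ 86^2 = 7396 ≡ 103 (mod 187)
9^64 ≡ 103^2 = 10609 ≡ 137 (mod 187)
93 = 64 + 16 + 8 + 4 + 1 in binary powers of 2.
So 9^93 ≡ 137 · 86 · 69 · 16 · 9 ≡ 25 (mod 187).
Squaring chain: 25; never reaches −1, so base 9 is a Miller–Rabin witness that 187 is composite.

25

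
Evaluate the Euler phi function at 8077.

Factor: 8077 = 41 · 197.
φ(8077) = (41−1) · (197−1) = 40 · 196 = 7840.

7840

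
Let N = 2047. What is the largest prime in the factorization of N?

89

2047 = 23 · 89
89 is prime.
So 2047 = 23 · 89; the largest prime factor is 89.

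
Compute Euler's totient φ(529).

506

Factor: 529 = 23^2.
φ(529) = 23^1·(23−1) = 506.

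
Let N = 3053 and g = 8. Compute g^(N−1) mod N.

2581

8^1 ≡ 8 (mod 3053)
8^2 ≡ 8^2 = 64 ≡ 64 (mod 3053)
8^4 ≡ 64^2 = 4096 ≡ 1043 (mod 3053)
8^8 ≡ 1043^2 = 1087849 ≡ 981 (mod 3053)
8^16 ≡ 981^2 = 962361 ≡ 666 (mod 3053)
8^32 ≡ 666^2 = 443556 ≡ 871 (mod 3053)
8^64 ≡ 871^2 = 758641 ≡ 1497 (mod 3053)
8^128 ≡ 1497^2 = 2241009 ≡ 107 (mod 3053)
8^256 ≡ 107^2 = 11449 ≡ 2290 (mod 3053)
8^512 ≡ 2290^2 = 5244100 ≡ 2099 (mod 3053)
8^1024 ≡ 2099^2 = 4405801 ≡ 322 (mod 3053)
8^2048 ≡ 322^2 = 103684 ≡ 2935 (mod 3053)
3052 = 2048 + 512 + 256 + 128 + 64 + 32 + 8 + 4 in binary powers of 2.
So 8^3052 ≡ 2935 · 2099 · 2290 · 107 · 1497 · 871 · 981 · 1043 ≡ 2581 (mod 3053).
Since 2581 ≠ 1, base 8 is a Fermat witness: 3053 is composite.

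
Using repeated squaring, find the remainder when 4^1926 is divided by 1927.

4^1 ≡ 4 (mod 1927)
4^2 ≡ 4^2 = 16 ≡ 16 (mod 1927)
4^4 ≡ 16^2 = 256 ≡ 256 (mod 1927)
4^8 ≡ 256^2 = 65536 ≡ 18 (mod 1927)
4^16 ≡ 18^2 = 324 ≡ 324 (mod 1927)
4^32 ≡ 324^2 = 104976 ≡ 918 (mod 1927)
4^64 ≡ 918^2 = 842724 ≡ 625 (mod 1927)
4^128 ≡ 625^2 = 390625 ≡ 1371 (mod 1927)
4^256 ≡ 1371^2 = 1879641 ≡ 816 (mod 1927)
4^512 ≡ 816^2 = 665856 ≡ 1041 (mod 1927)
4^1024 ≡ 1041^2 = 1083681 ≡ 707 (mod 1927)
1926 = 1024 + 512 + 256 + 128 + 4 + 2 in binary powers of 2.
So 4^1926 ≡ 707 · 1041 · 816 · 1371 · 256 · 16 ≡ 1390 (mod 1927).
Since 1390 ≠ 1, base 4 is a Fermat witness: 1927 is composite.

1390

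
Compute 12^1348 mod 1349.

12^1 ≡ 12 (mod 1349)
12^2 ≡ 12^2 = 144 ≡ 144 (mod 1349)
12^4 ≡ 144^2 = 20736 ≡ 501 (mod 1349)
12^8 ≡ 501^2 = 251001 ≡ 87 (mod 1349)
12^16 ≡ 87^2 = 7569 ≡ 824 (mod 1349)
12^32 ≡ 824^2 = 678976 ≡ 429 (mod 1349)
12^64 ≡ 429^2 = 184041 ≡ 577 (mod 1349)
12^128 ≡ 577^2 = 332929 ≡ 1075 (mod 1349)
12^256 ≡ 1075^2 = 1155625 ≡ 881 (mod 1349)
12^512 ≡ 881^2 = 776161 ≡ 486 (mod 1349)
12^1024 ≡ 486^2 = 236196 ≡ 121 (mod 1349)
1348 = 1024 + 256 + 64 + 4 in binary powers of 2.
So 12^1348 ≡ 121 · 881 · 577 · 501 ≡ 938 (mod 1349).
Since 938 ≠ 1, base 12 is a Fermat witness: 1349 is composite.

938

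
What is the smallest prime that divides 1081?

1081 is odd.
Digit sum 10, not divisible by 3.
Ends in 1: not divisible by 5.
7: 1081 = 7·154 + 3
11: 1081 = 11·98 + 3
13: 1081 = 13·83 + 2
17: 1081 = 17·63 + 10
19: 1081 = 19·56 + 17
23: 1081 = 23·47

23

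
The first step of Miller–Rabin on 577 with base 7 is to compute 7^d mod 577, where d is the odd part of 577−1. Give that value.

577 − 1 = 576 = 2^6 · 9, so d = 9.
7^1 ≡ 7 (mod 577)
7^2 ≡ 7^2 = 49 ≡ 49 (mod 577)
7^4 ≡ 49^2 = 2401 ≡ 93 (mod 577)
7^8 ≡ 93^2 = 8649 ≡ 571 (mod 577)
9 = 8 + 1 in binary powers of 2.
So 7^9 ≡ 571 · 7 ≡ 535 (mod 577).
Squaring chain: 535 → 33 → 512 → 186 → 553 → 576; reaches −1, so base 7 does not prove 577 composite.

535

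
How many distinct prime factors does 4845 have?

4845 = 3 · 1615
1615 = 5 · 323
323 = 17 · 19
4845 = 3 · 5 · 17 · 19, which has 4 distinct prime factors.

4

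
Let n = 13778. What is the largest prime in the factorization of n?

13778 = 2 · 6889
6889 = 83 · 83
83 = 83 · 1
So 13778 = 2 · 83^2; the largest prime factor is 83.

83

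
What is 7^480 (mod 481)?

417

7^1 ≡ 7 (mod 481)
7^2 ≡ 7^2 = 49 ≡ 49 (mod 481)
7^4 ≡ 49^2 = 2401 ≡ 477 (mod 481)
7^8 ≡ 477^2 = 227529 ≡ 16 (mod 481)
7^16 ≡ 16^2 = 256 ≡ 256 (mod 481)
7^32 ≡ 256^2 = 65536 ≡ 120 (mod 481)
7^64 ≡ 120^2 = 14400 ≡ 451 (mod 481)
7^128 ≡ 451^2 = 203401 ≡ 419 (mod 481)
7^256 ≡ 419^2 = 175561 ≡ 477 (mod 481)
480 = 256 + 128 + 64 + 32 in binary powers of 2.
So 7^480 ≡ 477 · 419 · 451 · 120 ≡ 417 (mod 481).
Since 417 ≠ 1, base 7 is a Fermat witness: 481 is composite.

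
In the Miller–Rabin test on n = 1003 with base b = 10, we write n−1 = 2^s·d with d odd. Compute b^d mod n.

1003 − 1 = 1002 = 2^1 · 501, so d = 501.
10^1 ≡ 10 (mod 1003)
10^2 ≡ 10^2 = 100 ≡ 100 (mod 1003)
10^4 ≡ 100^2 = 10000 ≡ 973 (mod 1003)
10^8 ≡ 973^2 = 946729 ≡ 900 (mod 1003)
10^16 ≡ 900^2 = 810000 ≡ 579 (mod 1003)
10^32 ≡ 579^2 = 335241 ≡ 239 (mod 1003)
10^64 ≡ 239^2 = 57121 ≡ 953 (mod 1003)
10^128 ≡ 953^2 = 908209 ≡ 494 (mod 1003)
10^256 ≡ 494^2 = 244036 ≡ 307 (mod 1003)
501 = 256 + 128 + 64 + 32 + 16 + 4 + 1 in binary powers of 2.
So 10^501 ≡ 307 · 494 · 953 · 239 · 579 · 973 · 10 ≡ 516 (mod 1003).
Squaring chain: 516; never reaches −1, so base 10 is a Miller–Rabin witness that 1003 is composite.

516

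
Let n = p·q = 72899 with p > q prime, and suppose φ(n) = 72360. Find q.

269

φ(n) = (p−1)(q−1) = n − (p+q) + 1, so p + q = 72899 − 72360 + 1 = 540.
p and q are the roots of t² − 540t + 72899 = 0.
Discriminant: 540² − 4·72899 = 291600 − 291596 = 4; √4 = 2.
q = (540 − 2)/2 = 269, p = (540 + 2)/2 = 271.
Check: 269 · 271 = 72899.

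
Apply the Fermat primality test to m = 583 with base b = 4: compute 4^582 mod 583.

4^1 ≡ 4 (mod 583)
4^2 ≡ 4^2 = 16 ≡ 16 (mod 583)
4^4 ≡ 16^2 = 256 ≡ 256 (mod 583)
4^8 ≡ 256^2 = 65536 ≡ 240 (mod 583)
4^16 ≡ 240^2 = 57600 ≡ 466 (mod 583)
4^32 ≡ 466^2 = 217156 ≡ 280 (mod 583)
4^64 ≡ 280^2 = 78400 ≡ 278 (mod 583)
4^128 ≡ 278^2 = 77284 ≡ 328 (mod 583)
4^256 ≡ 328^2 = 107584 ≡ 312 (mod 583)
4^512 ≡ 312^2 = 97344 ≡ 566 (mod 583)
582 = 512 + 64 + 4 + 2 in binary powers of 2.
So 4^582 ≡ 566 · 278 · 256 · 16 ≡ 236 (mod 583).
Since 236 ≠ 1, base 4 is a Fermat witness: 583 is composite.

236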